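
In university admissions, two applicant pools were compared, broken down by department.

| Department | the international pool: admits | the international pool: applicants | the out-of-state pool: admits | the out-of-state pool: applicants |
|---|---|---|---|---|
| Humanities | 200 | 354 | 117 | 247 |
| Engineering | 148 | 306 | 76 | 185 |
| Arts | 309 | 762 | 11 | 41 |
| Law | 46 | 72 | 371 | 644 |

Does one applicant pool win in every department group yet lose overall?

Yes

Humanities: the international pool 200/354 = 56.5%, the out-of-state pool 117/247 = 47.4% → the international pool
Engineering: the international pool 148/306 = 48.4%, the out-of-state pool 76/185 = 41.1% → the international pool
Arts: the international pool 309/762 = 40.6%, the out-of-state pool 11/41 = 26.8% → the international pool
Law: the international pool 46/72 = 63.9%, the out-of-state pool 371/644 = 57.6% → the international pool
Overall: the international pool 703/1494 = 47.1%, the out-of-state pool 575/1117 = 51.5% → the out-of-state pool
The international pool wins each department group but the out-of-state pool wins overall — the comparison reverses. The international pool's applicants skew toward Arts, which has a lower base rate.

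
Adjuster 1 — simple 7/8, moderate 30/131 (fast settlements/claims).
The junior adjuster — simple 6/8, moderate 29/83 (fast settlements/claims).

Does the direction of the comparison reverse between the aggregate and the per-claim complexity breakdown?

Simple: Adjuster 1 7/8 = 87.5%, the junior adjuster 6/8 = 75.0% → Adjuster 1
Moderate: Adjuster 1 30/131 = 22.9%, the junior adjuster 29/83 = 34.9% → the junior adjuster
Overall: Adjuster 1 37/139 = 26.6%, the junior adjuster 35/91 = 38.5% → the junior adjuster
Neither sweeps: Adjuster 1 wins 1 of 2 groups, the junior adjuster wins 1. The junior adjuster wins overall but not every group — no Simpson reversal.

No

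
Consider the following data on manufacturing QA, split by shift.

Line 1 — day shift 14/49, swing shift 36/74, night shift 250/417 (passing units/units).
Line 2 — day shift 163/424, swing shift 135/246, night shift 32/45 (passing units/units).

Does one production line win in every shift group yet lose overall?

Yes

Day shift: Line 1 14/49 = 28.6%, Line 2 163/424 = 38.4% → Line 2
Swing shift: Line 1 36/74 = 48.6%, Line 2 135/246 = 54.9% → Line 2
Night shift: Line 1 250/417 = 60.0%, Line 2 32/45 = 71.1% → Line 2
Overall: Line 1 300/540 = 55.6%, Line 2 330/715 = 46.2% → Line 1
Line 2 wins each shift group but Line 1 wins overall — the comparison reverses. Line 2's units skew toward day shift, which has a lower base rate.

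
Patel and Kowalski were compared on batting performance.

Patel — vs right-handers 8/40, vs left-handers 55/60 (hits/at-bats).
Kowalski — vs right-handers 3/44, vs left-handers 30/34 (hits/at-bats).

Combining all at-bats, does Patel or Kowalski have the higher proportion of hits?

Patel

Vs right-handers: Patel 8/40 = 20.0%, Kowalski 3/44 = 6.8% → Patel
Vs left-handers: Patel 55/60 = 91.7%, Kowalski 30/34 = 88.2% → Patel
Overall: Patel 63/100 = 63.0%, Kowalski 33/78 = 42.3% → Patel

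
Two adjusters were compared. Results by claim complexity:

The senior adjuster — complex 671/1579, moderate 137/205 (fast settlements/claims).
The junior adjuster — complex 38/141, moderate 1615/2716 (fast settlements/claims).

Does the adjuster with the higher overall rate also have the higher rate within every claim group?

No

Complex: the senior adjuster 671/1579 = 42.5%, the junior adjuster 38/141 = 27.0% → the senior adjuster
Moderate: the senior adjuster 137/205 = 66.8%, the junior adjuster 1615/2716 = 59.5% → the senior adjuster
Overall: the senior adjuster 808/1784 = 45.3%, the junior adjuster 1653/2857 = 57.9% → the junior adjuster
The senior adjuster wins each claim group but the junior adjuster wins overall — the comparison reverses. The senior adjuster's claims skew toward complex, which has a lower base rate.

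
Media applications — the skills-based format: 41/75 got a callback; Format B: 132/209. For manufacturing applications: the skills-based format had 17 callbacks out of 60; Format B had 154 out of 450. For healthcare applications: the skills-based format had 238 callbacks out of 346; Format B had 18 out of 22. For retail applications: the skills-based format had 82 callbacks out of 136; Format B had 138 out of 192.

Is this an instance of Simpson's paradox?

Yes

Media: the skills-based format 41/75 = 54.7%, Format B 132/209 = 63.2% → Format B
Manufacturing: the skills-based format 17/60 = 28.3%, Format B 154/450 = 34.2% → Format B
Healthcare: the skills-based format 238/346 = 68.8%, Format B 18/22 = 81.8% → Format B
Retail: the skills-based format 82/136 = 60.3%, Format B 138/192 = 71.9% → Format B
Overall: the skills-based format 378/617 = 61.3%, Format B 442/873 = 50.6% → the skills-based format
Format B wins each industry group but the skills-based format wins overall — the comparison reverses. Format B's applications skew toward manufacturing, which has a lower base rate.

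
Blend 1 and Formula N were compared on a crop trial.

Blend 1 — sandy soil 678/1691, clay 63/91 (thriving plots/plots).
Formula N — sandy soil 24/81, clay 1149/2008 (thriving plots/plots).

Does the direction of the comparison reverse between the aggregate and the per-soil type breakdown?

Sandy soil: Blend 1 678/1691 = 40.1%, Formula N 24/81 = 29.6% → Blend 1
Clay: Blend 1 63/91 = 69.2%, Formula N 1149/2008 = 57.2% → Blend 1
Overall: Blend 1 741/1782 = 41.6%, Formula N 1173/2089 = 56.2% → Formula N
Blend 1 wins each soil group but Formula N wins overall — the comparison reverses. Blend 1's plots skew toward sandy soil, which has a lower base rate.

Yes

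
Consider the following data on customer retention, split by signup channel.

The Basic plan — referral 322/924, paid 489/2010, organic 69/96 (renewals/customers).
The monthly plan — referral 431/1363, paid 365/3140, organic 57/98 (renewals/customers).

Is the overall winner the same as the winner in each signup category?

Referral: the Basic plan 322/924 = 34.8%, the monthly plan 431/1363 = 31.6% → the Basic plan
Paid: the Basic plan 489/2010 = 24.3%, the monthly plan 365/3140 = 11.6% → the Basic plan
Organic: the Basic plan 69/96 = 71.9%, the monthly plan 57/98 = 58.2% → the Basic plan
Overall: the Basic plan 880/3030 = 29.0%, the monthly plan 853/4601 = 18.5% → the Basic plan
The Basic plan wins overall and in every signup group — no reversal.

Yes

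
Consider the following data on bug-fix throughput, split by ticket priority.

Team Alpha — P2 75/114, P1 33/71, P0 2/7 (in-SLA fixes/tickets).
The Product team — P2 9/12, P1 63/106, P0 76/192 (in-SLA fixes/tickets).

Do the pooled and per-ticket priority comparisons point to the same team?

No

P2: Team Alpha 75/114 = 65.8%, the Product team 9/12 = 75.0% → the Product team
P1: Team Alpha 33/71 = 46.5%, the Product team 63/106 = 59.4% → the Product team
P0: Team Alpha 2/7 = 28.6%, the Product team 76/192 = 39.6% → the Product team
Overall: Team Alpha 110/192 = 57.3%, the Product team 148/310 = 47.7% → Team Alpha
The Product team wins each ticket group but Team Alpha wins overall — the comparison reverses. The Product team's tickets skew toward P0, which has a lower base rate.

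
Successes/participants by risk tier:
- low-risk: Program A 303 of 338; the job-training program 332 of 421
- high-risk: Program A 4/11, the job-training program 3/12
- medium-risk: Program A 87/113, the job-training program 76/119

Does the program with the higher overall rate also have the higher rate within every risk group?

Low-risk: Program A 303/338 = 89.6%, the job-training program 332/421 = 78.9% → Program A
High-risk: Program A 4/11 = 36.4%, the job-training program 3/12 = 25.0% → Program A
Medium-risk: Program A 87/113 = 77.0%, the job-training program 76/119 = 63.9% → Program A
Overall: Program A 394/462 = 85.3%, the job-training program 411/552 = 74.5% → Program A
Program A wins overall and in every risk group — no reversal.

Yes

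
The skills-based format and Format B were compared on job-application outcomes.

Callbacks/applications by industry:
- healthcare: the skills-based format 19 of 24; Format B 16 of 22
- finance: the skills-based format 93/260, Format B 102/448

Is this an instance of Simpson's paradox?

Healthcare: the skills-based format 19/24 = 79.2%, Format B 16/22 = 72.7% → the skills-based format
Finance: the skills-based format 93/260 = 35.8%, Format B 102/448 = 22.8% → the skills-based format
Overall: the skills-based format 112/284 = 39.4%, Format B 118/470 = 25.1% → the skills-based format
The skills-based format wins overall and in every industry group — no reversal.

No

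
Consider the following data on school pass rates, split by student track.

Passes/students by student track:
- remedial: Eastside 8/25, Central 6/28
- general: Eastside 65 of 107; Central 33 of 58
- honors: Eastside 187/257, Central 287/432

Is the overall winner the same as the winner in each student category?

Yes

Remedial: Eastside 8/25 = 32.0%, Central 6/28 = 21.4% → Eastside
General: Eastside 65/107 = 60.7%, Central 33/58 = 56.9% → Eastside
Honors: Eastside 187/257 = 72.8%, Central 287/432 = 66.4% → Eastside
Overall: Eastside 260/389 = 66.8%, Central 326/518 = 62.9% → Eastside
Eastside wins overall and in every student group — no reversal.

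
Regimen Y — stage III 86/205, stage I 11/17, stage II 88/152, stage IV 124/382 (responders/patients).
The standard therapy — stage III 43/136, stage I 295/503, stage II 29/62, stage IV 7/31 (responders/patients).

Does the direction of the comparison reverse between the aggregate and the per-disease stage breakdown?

Stage III: Regimen Y 86/205 = 42.0%, the standard therapy 43/136 = 31.6% → Regimen Y
Stage I: Regimen Y 11/17 = 64.7%, the standard therapy 295/503 = 58.6% → Regimen Y
Stage II: Regimen Y 88/152 = 57.9%, the standard therapy 29/62 = 46.8% → Regimen Y
Stage IV: Regimen Y 124/382 = 32.5%, the standard therapy 7/31 = 22.6% → Regimen Y
Overall: Regimen Y 309/756 = 40.9%, the standard therapy 374/732 = 51.1% → the standard therapy
Regimen Y wins each disease group but the standard therapy wins overall — the comparison reverses. Regimen Y's patients skew toward stage IV, which has a lower base rate.

Yes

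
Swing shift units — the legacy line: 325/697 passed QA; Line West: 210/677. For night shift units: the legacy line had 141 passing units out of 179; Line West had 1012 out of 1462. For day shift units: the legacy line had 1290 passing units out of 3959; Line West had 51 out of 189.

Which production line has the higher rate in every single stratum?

Swing shift: the legacy line 325/697 = 46.6%, Line West 210/677 = 31.0% → the legacy line
Night shift: the legacy line 141/179 = 78.8%, Line West 1012/1462 = 69.2% → the legacy line
Day shift: the legacy line 1290/3959 = 32.6%, Line West 51/189 = 27.0% → the legacy line
The legacy line has the higher rate in all 3 groups.

the legacy line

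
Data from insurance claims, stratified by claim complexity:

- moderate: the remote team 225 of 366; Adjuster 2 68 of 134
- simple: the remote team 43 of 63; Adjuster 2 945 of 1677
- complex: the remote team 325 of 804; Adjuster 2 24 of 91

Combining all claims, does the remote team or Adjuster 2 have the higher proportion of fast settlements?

Adjuster 2

Moderate: the remote team 225/366 = 61.5%, Adjuster 2 68/134 = 50.7% → the remote team
Simple: the remote team 43/63 = 68.3%, Adjuster 2 945/1677 = 56.4% → the remote team
Complex: the remote team 325/804 = 40.4%, Adjuster 2 24/91 = 26.4% → the remote team
Overall: the remote team 593/1233 = 48.1%, Adjuster 2 1037/1902 = 54.5% → Adjuster 2
(The remote team wins every claim group but Adjuster 2 wins overall — the remote team's claims skew toward the low-rate complex group.)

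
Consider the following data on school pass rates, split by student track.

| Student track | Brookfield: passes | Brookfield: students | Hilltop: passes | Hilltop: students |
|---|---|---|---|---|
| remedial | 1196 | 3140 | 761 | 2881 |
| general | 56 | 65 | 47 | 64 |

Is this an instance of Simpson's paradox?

No

Remedial: Brookfield 1196/3140 = 38.1%, Hilltop 761/2881 = 26.4% → Brookfield
General: Brookfield 56/65 = 86.2%, Hilltop 47/64 = 73.4% → Brookfield
Overall: Brookfield 1252/3205 = 39.1%, Hilltop 808/2945 = 27.4% → Brookfield
Brookfield wins overall and in every student group — no reversal.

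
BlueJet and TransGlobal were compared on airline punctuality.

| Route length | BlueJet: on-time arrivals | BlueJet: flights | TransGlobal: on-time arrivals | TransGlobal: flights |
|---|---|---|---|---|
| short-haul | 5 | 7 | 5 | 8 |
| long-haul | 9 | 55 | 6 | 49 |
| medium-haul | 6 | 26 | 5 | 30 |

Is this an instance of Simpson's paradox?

Short-haul: BlueJet 5/7 = 71.4%, TransGlobal 5/8 = 62.5% → BlueJet
Long-haul: BlueJet 9/55 = 16.4%, TransGlobal 6/49 = 12.2% → BlueJet
Medium-haul: BlueJet 6/26 = 23.1%, TransGlobal 5/30 = 16.7% → BlueJet
Overall: BlueJet 20/88 = 22.7%, TransGlobal 16/87 = 18.4% → BlueJet
BlueJet wins overall and in every route group — no reversal.

No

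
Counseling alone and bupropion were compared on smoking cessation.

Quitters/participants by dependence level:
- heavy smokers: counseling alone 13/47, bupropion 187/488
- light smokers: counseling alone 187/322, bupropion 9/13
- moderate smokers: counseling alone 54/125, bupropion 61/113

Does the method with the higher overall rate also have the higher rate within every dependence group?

No

Heavy smokers: counseling alone 13/47 = 27.7%, bupropion 187/488 = 38.3% → bupropion
Light smokers: counseling alone 187/322 = 58.1%, bupropion 9/13 = 69.2% → bupropion
Moderate smokers: counseling alone 54/125 = 43.2%, bupropion 61/113 = 54.0% → bupropion
Overall: counseling alone 254/494 = 51.4%, bupropion 257/614 = 41.9% → counseling alone
Bupropion wins each dependence group but counseling alone wins overall — the comparison reverses. Bupropion's participants skew toward heavy smokers, which has a lower base rate.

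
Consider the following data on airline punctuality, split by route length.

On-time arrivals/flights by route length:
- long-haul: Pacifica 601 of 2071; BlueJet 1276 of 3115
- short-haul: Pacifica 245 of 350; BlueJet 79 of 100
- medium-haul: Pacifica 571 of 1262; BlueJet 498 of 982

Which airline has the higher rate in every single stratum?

BlueJet

Long-haul: Pacifica 601/2071 = 29.0%, BlueJet 1276/3115 = 41.0% → BlueJet
Short-haul: Pacifica 245/350 = 70.0%, BlueJet 79/100 = 79.0% → BlueJet
Medium-haul: Pacifica 571/1262 = 45.2%, BlueJet 498/982 = 50.7% → BlueJet
BlueJet has the higher rate in all 3 groups.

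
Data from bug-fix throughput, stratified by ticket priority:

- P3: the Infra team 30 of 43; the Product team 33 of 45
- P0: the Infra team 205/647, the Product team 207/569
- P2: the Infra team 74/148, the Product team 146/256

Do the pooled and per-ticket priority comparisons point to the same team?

Yes

P3: the Infra team 30/43 = 69.8%, the Product team 33/45 = 73.3% → the Product team
P0: the Infra team 205/647 = 31.7%, the Product team 207/569 = 36.4% → the Product team
P2: the Infra team 74/148 = 50.0%, the Product team 146/256 = 57.0% → the Product team
Overall: the Infra team 309/838 = 36.9%, the Product team 386/870 = 44.4% → the Product team
The Product team wins overall and in every ticket group — no reversal.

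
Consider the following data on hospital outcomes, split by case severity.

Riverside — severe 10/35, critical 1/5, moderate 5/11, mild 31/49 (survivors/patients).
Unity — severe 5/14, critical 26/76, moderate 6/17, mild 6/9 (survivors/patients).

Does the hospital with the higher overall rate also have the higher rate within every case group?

No

Severe: Riverside 10/35 = 28.6%, Unity 5/14 = 35.7% → Unity
Critical: Riverside 1/5 = 20.0%, Unity 26/76 = 34.2% → Unity
Moderate: Riverside 5/11 = 45.5%, Unity 6/17 = 35.3% → Riverside
Mild: Riverside 31/49 = 63.3%, Unity 6/9 = 66.7% → Unity
Overall: Riverside 47/100 = 47.0%, Unity 43/116 = 37.1% → Riverside
Neither sweeps: Riverside wins 1 of 4 groups, Unity wins 3. Riverside wins overall but not every group — no Simpson reversal.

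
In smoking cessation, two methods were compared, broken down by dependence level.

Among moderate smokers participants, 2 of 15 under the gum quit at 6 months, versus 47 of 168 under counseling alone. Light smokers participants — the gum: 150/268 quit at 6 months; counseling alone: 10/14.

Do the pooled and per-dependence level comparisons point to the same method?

No

Moderate smokers: the gum 2/15 = 13.3%, counseling alone 47/168 = 28.0% → counseling alone
Light smokers: the gum 150/268 = 56.0%, counseling alone 10/14 = 71.4% → counseling alone
Overall: the gum 152/283 = 53.7%, counseling alone 57/182 = 31.3% → the gum
Counseling alone wins each dependence group but the gum wins overall — the comparison reverses. Counseling alone's participants skew toward moderate smokers, which has a lower base rate.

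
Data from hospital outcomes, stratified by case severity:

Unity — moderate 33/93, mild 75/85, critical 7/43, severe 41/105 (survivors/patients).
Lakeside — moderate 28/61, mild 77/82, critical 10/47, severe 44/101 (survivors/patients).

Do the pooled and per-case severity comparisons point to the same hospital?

Yes

Moderate: Unity 33/93 = 35.5%, Lakeside 28/61 = 45.9% → Lakeside
Mild: Unity 75/85 = 88.2%, Lakeside 77/82 = 93.9% → Lakeside
Critical: Unity 7/43 = 16.3%, Lakeside 10/47 = 21.3% → Lakeside
Severe: Unity 41/105 = 39.0%, Lakeside 44/101 = 43.6% → Lakeside
Overall: Unity 156/326 = 47.9%, Lakeside 159/291 = 54.6% → Lakeside
Lakeside wins overall and in every case group — no reversal.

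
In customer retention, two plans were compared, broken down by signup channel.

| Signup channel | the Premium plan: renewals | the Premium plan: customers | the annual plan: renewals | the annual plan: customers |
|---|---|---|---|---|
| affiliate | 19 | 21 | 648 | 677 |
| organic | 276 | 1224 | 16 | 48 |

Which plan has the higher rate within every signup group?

the annual plan

Affiliate: the Premium plan 19/21 = 90.5%, the annual plan 648/677 = 95.7% → the annual plan
Organic: the Premium plan 276/1224 = 22.5%, the annual plan 16/48 = 33.3% → the annual plan
The annual plan has the higher rate in both groups.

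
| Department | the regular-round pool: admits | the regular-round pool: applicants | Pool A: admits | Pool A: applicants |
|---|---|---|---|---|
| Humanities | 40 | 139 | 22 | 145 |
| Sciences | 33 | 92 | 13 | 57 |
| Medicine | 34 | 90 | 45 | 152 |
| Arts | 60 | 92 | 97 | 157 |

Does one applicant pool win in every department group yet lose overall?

No

Humanities: the regular-round pool 40/139 = 28.8%, Pool A 22/145 = 15.2% → the regular-round pool
Sciences: the regular-round pool 33/92 = 35.9%, Pool A 13/57 = 22.8% → the regular-round pool
Medicine: the regular-round pool 34/90 = 37.8%, Pool A 45/152 = 29.6% → the regular-round pool
Arts: the regular-round pool 60/92 = 65.2%, Pool A 97/157 = 61.8% → the regular-round pool
Overall: the regular-round pool 167/413 = 40.4%, Pool A 177/511 = 34.6% → the regular-round pool
The regular-round pool wins overall and in every department group — no reversal.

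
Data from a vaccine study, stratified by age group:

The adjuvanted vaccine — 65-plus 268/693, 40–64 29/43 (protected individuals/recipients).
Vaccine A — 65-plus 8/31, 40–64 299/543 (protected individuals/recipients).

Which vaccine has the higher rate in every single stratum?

the adjuvanted vaccine

65-plus: the adjuvanted vaccine 268/693 = 38.7%, Vaccine A 8/31 = 25.8% → the adjuvanted vaccine
40–64: the adjuvanted vaccine 29/43 = 67.4%, Vaccine A 299/543 = 55.1% → the adjuvanted vaccine
The adjuvanted vaccine has the higher rate in both groups.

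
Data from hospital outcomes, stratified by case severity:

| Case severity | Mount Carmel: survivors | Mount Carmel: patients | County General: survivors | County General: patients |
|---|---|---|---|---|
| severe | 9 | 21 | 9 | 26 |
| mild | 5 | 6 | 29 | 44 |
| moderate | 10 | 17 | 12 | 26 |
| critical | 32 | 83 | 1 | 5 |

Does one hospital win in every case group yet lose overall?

Severe: Mount Carmel 9/21 = 42.9%, County General 9/26 = 34.6% → Mount Carmel
Mild: Mount Carmel 5/6 = 83.3%, County General 29/44 = 65.9% → Mount Carmel
Moderate: Mount Carmel 10/17 = 58.8%, County General 12/26 = 46.2% → Mount Carmel
Critical: Mount Carmel 32/83 = 38.6%, County General 1/5 = 20.0% → Mount Carmel
Overall: Mount Carmel 56/127 = 44.1%, County General 51/101 = 50.5% → County General
Mount Carmel wins each case group but County General wins overall — the comparison reverses. Mount Carmel's patients skew toward critical, which has a lower base rate.

Yes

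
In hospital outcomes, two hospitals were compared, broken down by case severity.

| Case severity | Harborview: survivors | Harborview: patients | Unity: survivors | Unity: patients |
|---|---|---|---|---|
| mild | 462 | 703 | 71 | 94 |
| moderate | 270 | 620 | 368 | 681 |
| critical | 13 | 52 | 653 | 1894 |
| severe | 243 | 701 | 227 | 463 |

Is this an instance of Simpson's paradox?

Mild: Harborview 462/703 = 65.7%, Unity 71/94 = 75.5% → Unity
Moderate: Harborview 270/620 = 43.5%, Unity 368/681 = 54.0% → Unity
Critical: Harborview 13/52 = 25.0%, Unity 653/1894 = 34.5% → Unity
Severe: Harborview 243/701 = 34.7%, Unity 227/463 = 49.0% → Unity
Overall: Harborview 988/2076 = 47.6%, Unity 1319/3132 = 42.1% → Harborview
Unity wins each case group but Harborview wins overall — the comparison reverses. Unity's patients skew toward critical, which has a lower base rate.

Yes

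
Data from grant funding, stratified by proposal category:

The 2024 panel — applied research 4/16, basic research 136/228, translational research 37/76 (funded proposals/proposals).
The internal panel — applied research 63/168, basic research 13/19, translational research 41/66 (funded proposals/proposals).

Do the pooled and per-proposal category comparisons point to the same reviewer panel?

Applied research: the 2024 panel 4/16 = 25.0%, the internal panel 63/168 = 37.5% → the internal panel
Basic research: the 2024 panel 136/228 = 59.6%, the internal panel 13/19 = 68.4% → the internal panel
Translational research: the 2024 panel 37/76 = 48.7%, the internal panel 41/66 = 62.1% → the internal panel
Overall: the 2024 panel 177/320 = 55.3%, the internal panel 117/253 = 46.2% → the 2024 panel
The internal panel wins each proposal group but the 2024 panel wins overall — the comparison reverses. The internal panel's proposals skew toward applied research, which has a lower base rate.

No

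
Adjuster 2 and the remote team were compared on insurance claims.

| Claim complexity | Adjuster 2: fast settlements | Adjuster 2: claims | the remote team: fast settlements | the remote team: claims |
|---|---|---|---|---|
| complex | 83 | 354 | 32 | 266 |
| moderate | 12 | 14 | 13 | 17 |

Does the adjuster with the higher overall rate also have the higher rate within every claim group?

Complex: Adjuster 2 83/354 = 23.4%, the remote team 32/266 = 12.0% → Adjuster 2
Moderate: Adjuster 2 12/14 = 85.7%, the remote team 13/17 = 76.5% → Adjuster 2
Overall: Adjuster 2 95/368 = 25.8%, the remote team 45/283 = 15.9% → Adjuster 2
Adjuster 2 wins overall and in every claim group — no reversal.

Yes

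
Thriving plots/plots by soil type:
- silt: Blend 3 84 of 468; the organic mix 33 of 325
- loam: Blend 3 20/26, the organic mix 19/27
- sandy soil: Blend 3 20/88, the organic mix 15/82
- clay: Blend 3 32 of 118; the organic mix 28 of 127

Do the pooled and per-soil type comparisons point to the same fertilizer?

Yes

Silt: Blend 3 84/468 = 17.9%, the organic mix 33/325 = 10.2% → Blend 3
Loam: Blend 3 20/26 = 76.9%, the organic mix 19/27 = 70.4% → Blend 3
Sandy soil: Blend 3 20/88 = 22.7%, the organic mix 15/82 = 18.3% → Blend 3
Clay: Blend 3 32/118 = 27.1%, the organic mix 28/127 = 22.0% → Blend 3
Overall: Blend 3 156/700 = 22.3%, the organic mix 95/561 = 16.9% → Blend 3
Blend 3 wins overall and in every soil group — no reversal.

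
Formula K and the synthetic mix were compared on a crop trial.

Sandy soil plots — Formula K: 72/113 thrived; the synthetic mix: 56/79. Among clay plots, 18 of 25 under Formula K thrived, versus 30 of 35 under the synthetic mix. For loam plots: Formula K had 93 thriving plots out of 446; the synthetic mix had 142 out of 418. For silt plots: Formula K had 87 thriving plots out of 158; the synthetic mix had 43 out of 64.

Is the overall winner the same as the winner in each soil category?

Sandy soil: Formula K 72/113 = 63.7%, the synthetic mix 56/79 = 70.9% → the synthetic mix
Clay: Formula K 18/25 = 72.0%, the synthetic mix 30/35 = 85.7% → the synthetic mix
Loam: Formula K 93/446 = 20.9%, the synthetic mix 142/418 = 34.0% → the synthetic mix
Silt: Formula K 87/158 = 55.1%, the synthetic mix 43/64 = 67.2% → the synthetic mix
Overall: Formula K 270/742 = 36.4%, the synthetic mix 271/596 = 45.5% → the synthetic mix
The synthetic mix wins overall and in every soil group — no reversal.

Yes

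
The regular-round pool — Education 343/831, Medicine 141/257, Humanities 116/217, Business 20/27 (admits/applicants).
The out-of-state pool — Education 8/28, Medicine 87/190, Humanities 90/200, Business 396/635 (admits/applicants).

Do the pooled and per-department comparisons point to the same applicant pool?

No

Education: the regular-round pool 343/831 = 41.3%, the out-of-state pool 8/28 = 28.6% → the regular-round pool
Medicine: the regular-round pool 141/257 = 54.9%, the out-of-state pool 87/190 = 45.8% → the regular-round pool
Humanities: the regular-round pool 116/217 = 53.5%, the out-of-state pool 90/200 = 45.0% → the regular-round pool
Business: the regular-round pool 20/27 = 74.1%, the out-of-state pool 396/635 = 62.4% → the regular-round pool
Overall: the regular-round pool 620/1332 = 46.5%, the out-of-state pool 581/1053 = 55.2% → the out-of-state pool
The regular-round pool wins each department group but the out-of-state pool wins overall — the comparison reverses. The regular-round pool's applicants skew toward Education, which has a lower base rate.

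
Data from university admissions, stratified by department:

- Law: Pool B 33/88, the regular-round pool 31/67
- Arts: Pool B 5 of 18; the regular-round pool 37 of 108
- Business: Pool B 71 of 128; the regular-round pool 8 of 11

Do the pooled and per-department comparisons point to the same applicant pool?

Law: Pool B 33/88 = 37.5%, the regular-round pool 31/67 = 46.3% → the regular-round pool
Arts: Pool B 5/18 = 27.8%, the regular-round pool 37/108 = 34.3% → the regular-round pool
Business: Pool B 71/128 = 55.5%, the regular-round pool 8/11 = 72.7% → the regular-round pool
Overall: Pool B 109/234 = 46.6%, the regular-round pool 76/186 = 40.9% → Pool B
The regular-round pool wins each department group but Pool B wins overall — the comparison reverses. The regular-round pool's applicants skew toward Arts, which has a lower base rate.

No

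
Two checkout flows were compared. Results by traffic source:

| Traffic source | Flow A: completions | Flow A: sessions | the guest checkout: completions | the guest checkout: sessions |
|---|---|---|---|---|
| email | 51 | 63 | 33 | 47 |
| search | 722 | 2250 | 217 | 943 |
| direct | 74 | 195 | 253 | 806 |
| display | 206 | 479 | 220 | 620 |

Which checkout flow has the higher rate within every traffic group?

Flow A

Email: Flow A 51/63 = 81.0%, the guest checkout 33/47 = 70.2% → Flow A
Search: Flow A 722/2250 = 32.1%, the guest checkout 217/943 = 23.0% → Flow A
Direct: Flow A 74/195 = 37.9%, the guest checkout 253/806 = 31.4% → Flow A
Display: Flow A 206/479 = 43.0%, the guest checkout 220/620 = 35.5% → Flow A
Flow A has the higher rate in all 4 groups.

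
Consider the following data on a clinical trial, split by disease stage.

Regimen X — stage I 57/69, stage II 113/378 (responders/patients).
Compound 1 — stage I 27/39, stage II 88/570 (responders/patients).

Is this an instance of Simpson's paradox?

Stage I: Regimen X 57/69 = 82.6%, Compound 1 27/39 = 69.2% → Regimen X
Stage II: Regimen X 113/378 = 29.9%, Compound 1 88/570 = 15.4% → Regimen X
Overall: Regimen X 170/447 = 38.0%, Compound 1 115/609 = 18.9% → Regimen X
Regimen X wins overall and in every disease group — no reversal.

No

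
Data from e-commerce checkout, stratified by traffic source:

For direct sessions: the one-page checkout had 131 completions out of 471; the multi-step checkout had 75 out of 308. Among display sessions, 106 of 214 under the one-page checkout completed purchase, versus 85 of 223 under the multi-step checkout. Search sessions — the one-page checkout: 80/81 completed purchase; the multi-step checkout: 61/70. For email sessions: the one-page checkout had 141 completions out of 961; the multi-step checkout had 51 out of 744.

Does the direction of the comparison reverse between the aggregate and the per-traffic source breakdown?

No

Direct: the one-page checkout 131/471 = 27.8%, the multi-step checkout 75/308 = 24.4% → the one-page checkout
Display: the one-page checkout 106/214 = 49.5%, the multi-step checkout 85/223 = 38.1% → the one-page checkout
Search: the one-page checkout 80/81 = 98.8%, the multi-step checkout 61/70 = 87.1% → the one-page checkout
Email: the one-page checkout 141/961 = 14.7%, the multi-step checkout 51/744 = 6.9% → the one-page checkout
Overall: the one-page checkout 458/1727 = 26.5%, the multi-step checkout 272/1345 = 20.2% → the one-page checkout
The one-page checkout wins overall and in every traffic group — no reversal.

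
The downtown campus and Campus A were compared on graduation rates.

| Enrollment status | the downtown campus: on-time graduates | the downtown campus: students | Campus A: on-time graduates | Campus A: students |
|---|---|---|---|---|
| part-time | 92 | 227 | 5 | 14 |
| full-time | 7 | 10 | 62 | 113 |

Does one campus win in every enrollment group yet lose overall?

Part-time: the downtown campus 92/227 = 40.5%, Campus A 5/14 = 35.7% → the downtown campus
Full-time: the downtown campus 7/10 = 70.0%, Campus A 62/113 = 54.9% → the downtown campus
Overall: the downtown campus 99/237 = 41.8%, Campus A 67/127 = 52.8% → Campus A
The downtown campus wins each enrollment group but Campus A wins overall — the comparison reverses. The downtown campus's students skew toward part-time, which has a lower base rate.

Yes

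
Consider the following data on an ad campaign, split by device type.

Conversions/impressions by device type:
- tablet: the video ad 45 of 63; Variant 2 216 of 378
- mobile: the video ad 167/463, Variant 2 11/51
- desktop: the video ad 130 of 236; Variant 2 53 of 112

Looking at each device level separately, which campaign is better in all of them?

Tablet: the video ad 45/63 = 71.4%, Variant 2 216/378 = 57.1% → the video ad
Mobile: the video ad 167/463 = 36.1%, Variant 2 11/51 = 21.6% → the video ad
Desktop: the video ad 130/236 = 55.1%, Variant 2 53/112 = 47.3% → the video ad
The video ad has the higher rate in all 3 groups.

the video ad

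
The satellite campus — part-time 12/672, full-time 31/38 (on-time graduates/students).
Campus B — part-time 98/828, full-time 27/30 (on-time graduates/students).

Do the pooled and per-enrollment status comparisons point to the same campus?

Yes

Part-time: the satellite campus 12/672 = 1.8%, Campus B 98/828 = 11.8% → Campus B
Full-time: the satellite campus 31/38 = 81.6%, Campus B 27/30 = 90.0% → Campus B
Overall: the satellite campus 43/710 = 6.1%, Campus B 125/858 = 14.6% → Campus B
Campus B wins overall and in every enrollment group — no reversal.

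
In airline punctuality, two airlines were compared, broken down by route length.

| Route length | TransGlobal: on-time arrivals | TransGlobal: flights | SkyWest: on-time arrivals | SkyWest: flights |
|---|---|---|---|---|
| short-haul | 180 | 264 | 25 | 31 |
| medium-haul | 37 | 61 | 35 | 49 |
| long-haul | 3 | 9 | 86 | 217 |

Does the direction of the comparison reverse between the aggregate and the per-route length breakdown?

Yes

Short-haul: TransGlobal 180/264 = 68.2%, SkyWest 25/31 = 80.6% → SkyWest
Medium-haul: TransGlobal 37/61 = 60.7%, SkyWest 35/49 = 71.4% → SkyWest
Long-haul: TransGlobal 3/9 = 33.3%, SkyWest 86/217 = 39.6% → SkyWest
Overall: TransGlobal 220/334 = 65.9%, SkyWest 146/297 = 49.2% → TransGlobal
SkyWest wins each route group but TransGlobal wins overall — the comparison reverses. SkyWest's flights skew toward long-haul, which has a lower base rate.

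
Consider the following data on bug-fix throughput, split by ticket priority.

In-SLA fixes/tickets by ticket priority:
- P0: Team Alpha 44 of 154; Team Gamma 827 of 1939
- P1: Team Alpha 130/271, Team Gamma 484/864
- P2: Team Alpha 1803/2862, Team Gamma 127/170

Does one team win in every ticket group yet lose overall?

P0: Team Alpha 44/154 = 28.6%, Team Gamma 827/1939 = 42.7% → Team Gamma
P1: Team Alpha 130/271 = 48.0%, Team Gamma 484/864 = 56.0% → Team Gamma
P2: Team Alpha 1803/2862 = 63.0%, Team Gamma 127/170 = 74.7% → Team Gamma
Overall: Team Alpha 1977/3287 = 60.1%, Team Gamma 1438/2973 = 48.4% → Team Alpha
Team Gamma wins each ticket group but Team Alpha wins overall — the comparison reverses. Team Gamma's tickets skew toward P0, which has a lower base rate.

Yes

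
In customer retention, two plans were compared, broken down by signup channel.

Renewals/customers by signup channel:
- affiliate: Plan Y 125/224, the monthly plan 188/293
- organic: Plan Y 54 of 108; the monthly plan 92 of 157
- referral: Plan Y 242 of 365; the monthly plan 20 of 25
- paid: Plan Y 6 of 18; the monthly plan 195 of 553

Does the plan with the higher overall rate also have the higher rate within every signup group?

No

Affiliate: Plan Y 125/224 = 55.8%, the monthly plan 188/293 = 64.2% → the monthly plan
Organic: Plan Y 54/108 = 50.0%, the monthly plan 92/157 = 58.6% → the monthly plan
Referral: Plan Y 242/365 = 66.3%, the monthly plan 20/25 = 80.0% → the monthly plan
Paid: Plan Y 6/18 = 33.3%, the monthly plan 195/553 = 35.3% → the monthly plan
Overall: Plan Y 427/715 = 59.7%, the monthly plan 495/1028 = 48.2% → Plan Y
The monthly plan wins each signup group but Plan Y wins overall — the comparison reverses. The monthly plan's customers skew toward paid, which has a lower base rate.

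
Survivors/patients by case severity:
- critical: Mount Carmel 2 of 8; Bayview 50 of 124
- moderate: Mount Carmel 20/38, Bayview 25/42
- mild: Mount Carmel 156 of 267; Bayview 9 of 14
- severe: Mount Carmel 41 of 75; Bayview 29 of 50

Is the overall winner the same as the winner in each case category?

No

Critical: Mount Carmel 2/8 = 25.0%, Bayview 50/124 = 40.3% → Bayview
Moderate: Mount Carmel 20/38 = 52.6%, Bayview 25/42 = 59.5% → Bayview
Mild: Mount Carmel 156/267 = 58.4%, Bayview 9/14 = 64.3% → Bayview
Severe: Mount Carmel 41/75 = 54.7%, Bayview 29/50 = 58.0% → Bayview
Overall: Mount Carmel 219/388 = 56.4%, Bayview 113/230 = 49.1% → Mount Carmel
Bayview wins each case group but Mount Carmel wins overall — the comparison reverses. Bayview's patients skew toward critical, which has a lower base rate.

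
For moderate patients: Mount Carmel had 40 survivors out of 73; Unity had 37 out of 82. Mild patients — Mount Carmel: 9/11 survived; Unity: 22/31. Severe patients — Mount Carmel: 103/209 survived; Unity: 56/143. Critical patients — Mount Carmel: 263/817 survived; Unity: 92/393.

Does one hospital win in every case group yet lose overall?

Moderate: Mount Carmel 40/73 = 54.8%, Unity 37/82 = 45.1% → Mount Carmel
Mild: Mount Carmel 9/11 = 81.8%, Unity 22/31 = 71.0% → Mount Carmel
Severe: Mount Carmel 103/209 = 49.3%, Unity 56/143 = 39.2% → Mount Carmel
Critical: Mount Carmel 263/817 = 32.2%, Unity 92/393 = 23.4% → Mount Carmel
Overall: Mount Carmel 415/1110 = 37.4%, Unity 207/649 = 31.9% → Mount Carmel
Mount Carmel wins overall and in every case group — no reversal.

No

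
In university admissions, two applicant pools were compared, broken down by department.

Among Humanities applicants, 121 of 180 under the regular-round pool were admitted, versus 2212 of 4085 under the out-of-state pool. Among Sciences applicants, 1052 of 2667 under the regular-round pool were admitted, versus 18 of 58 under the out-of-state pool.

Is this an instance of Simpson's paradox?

Humanities: the regular-round pool 121/180 = 67.2%, the out-of-state pool 2212/4085 = 54.1% → the regular-round pool
Sciences: the regular-round pool 1052/2667 = 39.4%, the out-of-state pool 18/58 = 31.0% → the regular-round pool
Overall: the regular-round pool 1173/2847 = 41.2%, the out-of-state pool 2230/4143 = 53.8% → the out-of-state pool
The regular-round pool wins each department group but the out-of-state pool wins overall — the comparison reverses. The regular-round pool's applicants skew toward Sciences, which has a lower base rate.

Yes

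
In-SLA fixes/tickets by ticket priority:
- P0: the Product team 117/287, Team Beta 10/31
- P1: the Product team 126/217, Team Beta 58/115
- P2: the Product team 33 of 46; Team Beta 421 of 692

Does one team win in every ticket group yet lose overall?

Yes

P0: the Product team 117/287 = 40.8%, Team Beta 10/31 = 32.3% → the Product team
P1: the Product team 126/217 = 58.1%, Team Beta 58/115 = 50.4% → the Product team
P2: the Product team 33/46 = 71.7%, Team Beta 421/692 = 60.8% → the Product team
Overall: the Product team 276/550 = 50.2%, Team Beta 489/838 = 58.4% → Team Beta
The Product team wins each ticket group but Team Beta wins overall — the comparison reverses. The Product team's tickets skew toward P0, which has a lower base rate.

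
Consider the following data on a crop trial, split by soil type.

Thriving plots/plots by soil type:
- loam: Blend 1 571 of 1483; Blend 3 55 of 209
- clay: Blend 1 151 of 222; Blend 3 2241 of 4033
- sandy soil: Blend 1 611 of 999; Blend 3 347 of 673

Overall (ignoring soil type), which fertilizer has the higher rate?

Blend 3

Loam: Blend 1 571/1483 = 38.5%, Blend 3 55/209 = 26.3% → Blend 1
Clay: Blend 1 151/222 = 68.0%, Blend 3 2241/4033 = 55.6% → Blend 1
Sandy soil: Blend 1 611/999 = 61.2%, Blend 3 347/673 = 51.6% → Blend 1
Overall: Blend 1 1333/2704 = 49.3%, Blend 3 2643/4915 = 53.8% → Blend 3
(Blend 1 wins every soil group but Blend 3 wins overall — Blend 1's plots skew toward the low-rate loam group.)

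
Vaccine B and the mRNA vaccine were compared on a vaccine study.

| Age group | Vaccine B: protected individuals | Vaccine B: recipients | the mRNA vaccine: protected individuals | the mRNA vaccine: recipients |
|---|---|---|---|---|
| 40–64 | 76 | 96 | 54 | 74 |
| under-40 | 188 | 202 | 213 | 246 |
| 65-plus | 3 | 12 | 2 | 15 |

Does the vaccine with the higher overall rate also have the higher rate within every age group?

40–64: Vaccine B 76/96 = 79.2%, the mRNA vaccine 54/74 = 73.0% → Vaccine B
Under-40: Vaccine B 188/202 = 93.1%, the mRNA vaccine 213/246 = 86.6% → Vaccine B
65-plus: Vaccine B 3/12 = 25.0%, the mRNA vaccine 2/15 = 13.3% → Vaccine B
Overall: Vaccine B 267/310 = 86.1%, the mRNA vaccine 269/335 = 80.3% → Vaccine B
Vaccine B wins overall and in every age group — no reversal.

Yes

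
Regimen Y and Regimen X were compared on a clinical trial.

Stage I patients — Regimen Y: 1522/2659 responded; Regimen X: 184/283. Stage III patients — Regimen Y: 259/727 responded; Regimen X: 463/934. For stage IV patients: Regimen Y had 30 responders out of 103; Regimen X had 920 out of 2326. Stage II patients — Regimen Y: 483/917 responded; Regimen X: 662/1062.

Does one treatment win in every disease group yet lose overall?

Yes

Stage I: Regimen Y 1522/2659 = 57.2%, Regimen X 184/283 = 65.0% → Regimen X
Stage III: Regimen Y 259/727 = 35.6%, Regimen X 463/934 = 49.6% → Regimen X
Stage IV: Regimen Y 30/103 = 29.1%, Regimen X 920/2326 = 39.6% → Regimen X
Stage II: Regimen Y 483/917 = 52.7%, Regimen X 662/1062 = 62.3% → Regimen X
Overall: Regimen Y 2294/4406 = 52.1%, Regimen X 2229/4605 = 48.4% → Regimen Y
Regimen X wins each disease group but Regimen Y wins overall — the comparison reverses. Regimen X's patients skew toward stage IV, which has a lower base rate.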